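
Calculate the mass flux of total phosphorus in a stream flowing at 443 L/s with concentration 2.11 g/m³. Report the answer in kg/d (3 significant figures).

80.8 kg/d

443 L/s = 0.443 m³/s.
Mass flux = Q·C = 0.443 m³/s × 2.11 g/m³ = 0.9347 g/s.
= 0.9347 g/s × 86.4 = 80.76 kg/d.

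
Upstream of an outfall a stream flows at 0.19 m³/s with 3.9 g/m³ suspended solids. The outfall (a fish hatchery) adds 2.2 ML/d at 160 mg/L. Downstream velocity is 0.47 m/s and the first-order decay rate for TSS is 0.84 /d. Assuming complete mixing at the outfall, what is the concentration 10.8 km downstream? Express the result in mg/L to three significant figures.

2.2 ML/d = 0.02546 m³/s.
After complete mixing, C₀ = (0.02546·160 + 0.19·3.9) / 0.2155 = 22.35 mg/L.
Travel time t = 1.08e+04 m / 0.47 m/s = 2.298e+04 s = 0.266 d.
C = 22.35·exp(−0.84·0.266) = 22.35·0.7998 = 17.87 mg/L.

17.9 mg/L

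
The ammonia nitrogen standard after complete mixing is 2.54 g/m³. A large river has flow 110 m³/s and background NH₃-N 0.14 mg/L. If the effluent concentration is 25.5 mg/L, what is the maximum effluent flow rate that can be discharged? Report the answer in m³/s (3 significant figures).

Mass balance at complete mixing: C_std·(Q_w + Q_r) = Q_w·C_e + Q_r·C_b.
Rearranging, Q_w = Q_r·(C_std − C_b)/(C_e − C_std) = 110·(2.54 − 0.14) / (25.5 − 2.54) = 11.5 m³/s.

11.5 m³/s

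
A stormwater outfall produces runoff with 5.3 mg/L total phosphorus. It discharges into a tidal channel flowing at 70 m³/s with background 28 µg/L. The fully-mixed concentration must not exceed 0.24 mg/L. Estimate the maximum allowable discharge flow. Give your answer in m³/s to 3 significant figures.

28 µg/L = 0.028 mg/L.
Mass balance at complete mixing: C_std·(Q_w + Q_r) = Q_w·C_e + Q_r·C_b.
Rearranging, Q_w = Q_r·(C_std − C_b)/(C_e − C_std) = 70·(0.24 − 0.028) / (5.3 − 0.24) = 2.933 m³/s.

2.93 m³/s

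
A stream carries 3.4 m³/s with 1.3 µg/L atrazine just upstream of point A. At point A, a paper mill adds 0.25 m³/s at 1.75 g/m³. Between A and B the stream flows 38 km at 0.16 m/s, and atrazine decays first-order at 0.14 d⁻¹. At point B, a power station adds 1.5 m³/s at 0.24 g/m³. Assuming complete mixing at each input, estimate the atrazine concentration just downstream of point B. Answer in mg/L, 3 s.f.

0.128 mg/L

1.3 µg/L = 0.0013 mg/L.
After input A: C = (3.4·0.0013 + 0.25·1.75) / 3.65 = 0.1211 mg/L.
Over the 38 km reach to input B (t = 2.375e+05 s = 2.749 d), decay gives C = 0.1211·exp(−0.14·2.749) = 0.0824 mg/L.
After input B: C = (3.65·0.0824 + 1.5·0.24) / 5.15 = 0.1283 mg/L.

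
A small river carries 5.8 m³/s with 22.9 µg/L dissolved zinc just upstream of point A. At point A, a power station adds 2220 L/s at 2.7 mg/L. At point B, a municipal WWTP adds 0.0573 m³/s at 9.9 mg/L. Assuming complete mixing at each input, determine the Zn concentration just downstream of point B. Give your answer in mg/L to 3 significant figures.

0.829 mg/L

22.9 µg/L = 0.0229 mg/L.
2220 L/s = 2.22 m³/s.
After input A: C = (5.8·0.0229 + 2.22·2.7) / 8.02 = 0.7639 mg/L.
After input B: C = (8.02·0.7639 + 0.0573·9.9) / 8.077 = 0.8288 mg/L.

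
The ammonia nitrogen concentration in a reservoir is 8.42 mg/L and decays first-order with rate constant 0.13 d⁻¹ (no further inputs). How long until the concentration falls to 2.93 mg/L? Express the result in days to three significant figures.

8.12 d

t = ln(C₀/C)/k = ln(8.42/2.93)/0.13 = 1.056/0.13 = 8.12 d.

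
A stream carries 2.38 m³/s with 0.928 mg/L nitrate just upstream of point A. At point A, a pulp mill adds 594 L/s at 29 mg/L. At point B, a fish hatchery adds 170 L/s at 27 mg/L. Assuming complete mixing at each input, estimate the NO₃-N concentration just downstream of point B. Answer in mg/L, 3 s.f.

594 L/s = 0.594 m³/s.
After input A: C = (2.38·0.928 + 0.594·29) / 2.974 = 6.535 mg/L.
170 L/s = 0.17 m³/s.
After input B: C = (2.974·6.535 + 0.17·27) / 3.144 = 7.641 mg/L.

7.64 mg/L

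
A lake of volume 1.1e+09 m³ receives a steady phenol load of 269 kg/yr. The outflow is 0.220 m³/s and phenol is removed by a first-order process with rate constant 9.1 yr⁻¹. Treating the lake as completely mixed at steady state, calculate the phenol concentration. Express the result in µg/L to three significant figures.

0.0269 µg/L

Outflow Q = 0.220 m³/s × 3.156e+07 s/yr = 6.943e+06 m³/yr.
Steady-state CSTR mass balance: W = Q·C + k·V·C, so C = W/(Q + kV).
Q + kV = 6.943e+06 + 9.1·1.1e+09 = 1.002e+10 m³/yr.
C = 269/1.002e+10 = 2.685e-08 kg/m³ = 2.685e-05 mg/L = 0.02685 µg/L.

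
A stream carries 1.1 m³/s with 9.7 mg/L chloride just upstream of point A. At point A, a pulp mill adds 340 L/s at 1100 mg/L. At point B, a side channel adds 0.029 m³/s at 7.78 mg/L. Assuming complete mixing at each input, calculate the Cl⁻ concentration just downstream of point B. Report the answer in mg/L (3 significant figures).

262 mg/L

340 L/s = 0.34 m³/s.
After input A: C = (1.1·9.7 + 0.34·1100) / 1.44 = 267.1 mg/L.
After input B: C = (1.44·267.1 + 0.029·7.78) / 1.469 = 262 mg/L.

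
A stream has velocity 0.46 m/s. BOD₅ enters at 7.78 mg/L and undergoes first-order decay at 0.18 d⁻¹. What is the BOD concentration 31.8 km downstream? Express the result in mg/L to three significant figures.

6.74 mg/L

Travel time t = 31.8 km / 0.46 m/s = 3.18e+04/0.46 = 6.913e+04 s = 0.8001 d.
First-order decay: C = 7.78·exp(−0.18·0.8001) = 7.78·0.8659 = 6.736 mg/L.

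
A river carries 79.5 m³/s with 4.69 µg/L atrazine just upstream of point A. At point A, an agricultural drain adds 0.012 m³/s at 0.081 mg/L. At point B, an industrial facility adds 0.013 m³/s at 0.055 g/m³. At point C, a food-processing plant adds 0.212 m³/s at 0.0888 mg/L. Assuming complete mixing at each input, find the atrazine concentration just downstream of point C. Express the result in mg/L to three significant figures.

4.69 µg/L = 0.00469 mg/L.
After input A: C = (79.5·0.00469 + 0.012·0.081) / 79.51 = 0.004702 mg/L.
After input B: C = (79.51·0.004702 + 0.013·0.055) / 79.53 = 0.00471 mg/L.
After input C: C = (79.53·0.00471 + 0.212·0.0888) / 79.74 = 0.004933 mg/L.

0.00493 mg/L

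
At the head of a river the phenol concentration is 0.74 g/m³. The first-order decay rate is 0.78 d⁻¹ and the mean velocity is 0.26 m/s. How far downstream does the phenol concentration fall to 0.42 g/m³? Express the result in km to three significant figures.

From C = C₀·e^(−kt), t = ln(C₀/C)/k = ln(0.74/0.42)/0.78 = 0.5664/0.78 = 0.7261 d.
Distance = v·t = 0.26 m/s × 6.274e+04 s = 1.631e+04 m = 16.31 km.

16.3 km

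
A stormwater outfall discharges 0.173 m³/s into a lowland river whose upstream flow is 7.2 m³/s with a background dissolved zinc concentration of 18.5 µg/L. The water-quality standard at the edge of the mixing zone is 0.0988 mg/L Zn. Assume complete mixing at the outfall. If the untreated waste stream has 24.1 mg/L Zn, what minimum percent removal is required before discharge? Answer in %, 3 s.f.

18.5 µg/L = 0.0185 mg/L.
Mass balance: 0.0988·7.373 = 0.173·Cₑ + 7.2·0.0185.
Cₑ = (0.7285 − 0.1332) / 0.173 = 3.441 mg/L.
Required removal = 1 − 3.441/24.1 = 85.72 %.

85.7 %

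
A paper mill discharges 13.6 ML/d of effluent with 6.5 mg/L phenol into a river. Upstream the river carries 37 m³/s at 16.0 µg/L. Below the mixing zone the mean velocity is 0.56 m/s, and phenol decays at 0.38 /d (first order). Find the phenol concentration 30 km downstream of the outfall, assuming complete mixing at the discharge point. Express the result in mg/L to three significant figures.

0.0343 mg/L

13.6 ML/d = 0.1574 m³/s.
16.0 µg/L = 0.016 mg/L.
After complete mixing, C₀ = (0.1574·6.5 + 37·0.016) / 37.16 = 0.04347 mg/L.
Travel time t = 3e+04 m / 0.56 m/s = 5.357e+04 s = 0.62 d.
C = 0.04347·exp(−0.38·0.62) = 0.04347·0.7901 = 0.03434 mg/L.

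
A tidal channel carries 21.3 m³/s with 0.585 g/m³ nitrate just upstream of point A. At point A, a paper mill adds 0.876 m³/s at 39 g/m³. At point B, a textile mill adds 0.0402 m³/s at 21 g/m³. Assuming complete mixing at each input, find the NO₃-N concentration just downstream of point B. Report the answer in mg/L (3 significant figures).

2.14 mg/L

After input A: C = (21.3·0.585 + 0.876·39) / 22.18 = 2.102 mg/L.
After input B: C = (22.18·2.102 + 0.0402·21) / 22.22 = 2.137 mg/L.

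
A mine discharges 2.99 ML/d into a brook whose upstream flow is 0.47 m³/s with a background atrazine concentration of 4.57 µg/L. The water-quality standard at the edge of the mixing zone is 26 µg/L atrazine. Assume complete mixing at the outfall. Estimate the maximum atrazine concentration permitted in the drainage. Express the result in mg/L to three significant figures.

0.317 mg/L

2.99 ML/d = 0.03461 m³/s.
4.57 µg/L = 0.00457 mg/L.
26 µg/L = 0.026 mg/L.
Mass balance: 0.026·0.5046 = 0.03461·Cₑ + 0.47·0.00457.
Cₑ = (0.01312 − 0.002148) / 0.03461 = 0.317 mg/L.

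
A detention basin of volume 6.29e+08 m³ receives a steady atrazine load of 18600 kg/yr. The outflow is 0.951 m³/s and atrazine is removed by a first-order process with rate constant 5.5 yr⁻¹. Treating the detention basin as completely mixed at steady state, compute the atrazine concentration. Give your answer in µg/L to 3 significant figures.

Outflow Q = 0.951 m³/s × 3.156e+07 s/yr = 3.001e+07 m³/yr.
Steady-state CSTR mass balance: W = Q·C + k·V·C, so C = W/(Q + kV).
Q + kV = 3.001e+07 + 5.5·6.29e+08 = 3.49e+09 m³/yr.
C = 18600/3.49e+09 = 5.33e-06 kg/m³ = 0.00533 mg/L = 5.33 µg/L.

5.33 µg/L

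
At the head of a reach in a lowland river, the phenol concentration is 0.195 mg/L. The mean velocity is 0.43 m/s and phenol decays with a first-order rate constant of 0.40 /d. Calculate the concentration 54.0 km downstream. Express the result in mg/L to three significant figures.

0.109 mg/L

Travel time t = 54.0 km / 0.43 m/s = 5.4e+04/0.43 = 1.256e+05 s = 1.453 d.
First-order decay: C = 0.195·exp(−0.40·1.453) = 0.195·0.5591 = 0.109 mg/L.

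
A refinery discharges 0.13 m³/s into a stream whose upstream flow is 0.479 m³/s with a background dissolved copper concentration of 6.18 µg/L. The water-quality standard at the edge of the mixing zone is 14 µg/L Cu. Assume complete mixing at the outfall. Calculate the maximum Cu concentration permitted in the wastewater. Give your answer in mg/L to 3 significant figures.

6.18 µg/L = 0.00618 mg/L.
14 µg/L = 0.014 mg/L.
Mass balance: 0.014·0.609 = 0.13·Cₑ + 0.479·0.00618.
Cₑ = (0.008526 − 0.00296) / 0.13 = 0.04281 mg/L.

0.0428 mg/L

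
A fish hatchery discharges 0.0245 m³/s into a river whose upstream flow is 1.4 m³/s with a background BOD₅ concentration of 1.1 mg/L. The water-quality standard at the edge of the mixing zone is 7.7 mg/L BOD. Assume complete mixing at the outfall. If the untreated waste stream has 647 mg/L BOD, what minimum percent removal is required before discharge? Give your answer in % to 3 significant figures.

40.5 %

Mass balance: 7.7·1.424 = 0.0245·Cₑ + 1.4·1.1.
Cₑ = (10.97 − 1.54) / 0.0245 = 384.8 mg/L.
Required removal = 1 − 384.8/647 = 40.52 %.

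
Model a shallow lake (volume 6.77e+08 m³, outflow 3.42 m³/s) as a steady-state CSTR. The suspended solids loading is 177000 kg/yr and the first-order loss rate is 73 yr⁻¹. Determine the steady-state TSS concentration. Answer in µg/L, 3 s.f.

Outflow Q = 3.42 m³/s × 3.156e+07 s/yr = 1.079e+08 m³/yr.
Steady-state CSTR mass balance: W = Q·C + k·V·C, so C = W/(Q + kV).
Q + kV = 1.079e+08 + 73·6.77e+08 = 4.953e+10 m³/yr.
C = 177000/4.953e+10 = 3.574e-06 kg/m³ = 0.003574 mg/L = 3.574 µg/L.

3.57 µg/L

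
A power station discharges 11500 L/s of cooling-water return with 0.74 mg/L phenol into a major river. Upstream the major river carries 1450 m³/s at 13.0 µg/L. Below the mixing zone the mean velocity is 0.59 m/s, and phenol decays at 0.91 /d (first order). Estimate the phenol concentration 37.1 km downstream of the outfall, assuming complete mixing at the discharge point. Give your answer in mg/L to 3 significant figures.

0.00965 mg/L

11500 L/s = 11.5 m³/s.
13.0 µg/L = 0.013 mg/L.
After complete mixing, C₀ = (11.5·0.74 + 1450·0.013) / 1462 = 0.01872 mg/L.
Travel time t = 3.71e+04 m / 0.59 m/s = 6.288e+04 s = 0.7278 d.
C = 0.01872·exp(−0.91·0.7278) = 0.01872·0.5157 = 0.009654 mg/L.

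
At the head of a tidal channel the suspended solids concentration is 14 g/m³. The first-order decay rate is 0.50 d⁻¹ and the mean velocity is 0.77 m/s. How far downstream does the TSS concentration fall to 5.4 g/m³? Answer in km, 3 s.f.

127 km

From C = C₀·e^(−kt), t = ln(C₀/C)/k = ln(14/5.4)/0.50 = 0.9527/0.50 = 1.905 d.
Distance = v·t = 0.77 m/s × 1.646e+05 s = 1.268e+05 m = 126.8 km.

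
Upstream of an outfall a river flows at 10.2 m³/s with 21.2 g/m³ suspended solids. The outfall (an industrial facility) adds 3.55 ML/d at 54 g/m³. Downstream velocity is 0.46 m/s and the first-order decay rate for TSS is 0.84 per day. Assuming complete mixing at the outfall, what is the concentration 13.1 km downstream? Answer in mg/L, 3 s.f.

3.55 ML/d = 0.04109 m³/s.
After complete mixing, C₀ = (0.04109·54 + 10.2·21.2) / 10.24 = 21.33 mg/L.
Travel time t = 1.31e+04 m / 0.46 m/s = 2.848e+04 s = 0.3296 d.
C = 21.33·exp(−0.84·0.3296) = 21.33·0.7582 = 16.17 mg/L.

16.2 mg/L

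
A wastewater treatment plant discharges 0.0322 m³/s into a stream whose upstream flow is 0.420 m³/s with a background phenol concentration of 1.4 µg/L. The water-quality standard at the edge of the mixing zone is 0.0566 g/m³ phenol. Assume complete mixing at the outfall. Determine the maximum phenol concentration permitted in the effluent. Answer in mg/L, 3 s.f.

0.777 mg/L

1.4 µg/L = 0.0014 mg/L.
Mass balance: 0.0566·0.4522 = 0.0322·Cₑ + 0.42·0.0014.
Cₑ = (0.02559 − 0.000588) / 0.0322 = 0.7766 mg/L.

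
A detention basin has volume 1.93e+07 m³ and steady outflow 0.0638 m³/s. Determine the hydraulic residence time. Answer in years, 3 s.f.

Q = 0.0638 m³/s × 3.156e+07 s/yr = 2.013e+06 m³/yr.
Hydraulic residence time τ = V/Q = 1.93e+07/2.013e+06 = 9.586 yr.

9.59 yr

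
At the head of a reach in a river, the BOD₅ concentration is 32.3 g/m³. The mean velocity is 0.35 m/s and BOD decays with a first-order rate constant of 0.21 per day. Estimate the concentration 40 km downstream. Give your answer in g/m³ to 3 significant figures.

24.5 g/m³

Travel time t = 40 km / 0.35 m/s = 4e+04/0.35 = 1.143e+05 s = 1.323 d.
First-order decay: C = 32.3·exp(−0.21·1.323) = 32.3·0.7575 = 24.47 g/m³.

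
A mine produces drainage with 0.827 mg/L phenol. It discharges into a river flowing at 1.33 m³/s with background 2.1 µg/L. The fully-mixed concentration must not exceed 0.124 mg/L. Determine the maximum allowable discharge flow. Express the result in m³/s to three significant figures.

0.231 m³/s

2.1 µg/L = 0.0021 mg/L.
Mass balance at complete mixing: C_std·(Q_w + Q_r) = Q_w·C_e + Q_r·C_b.
Rearranging, Q_w = Q_r·(C_std − C_b)/(C_e − C_std) = 1.33·(0.124 − 0.0021) / (0.827 − 0.124) = 0.2306 m³/s.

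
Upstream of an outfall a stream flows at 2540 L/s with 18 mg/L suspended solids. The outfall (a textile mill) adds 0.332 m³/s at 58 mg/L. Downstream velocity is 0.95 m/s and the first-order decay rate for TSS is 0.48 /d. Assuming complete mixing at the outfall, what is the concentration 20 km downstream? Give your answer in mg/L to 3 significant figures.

2540 L/s = 2.54 m³/s.
After complete mixing, C₀ = (0.332·58 + 2.54·18) / 2.872 = 22.62 mg/L.
Travel time t = 2e+04 m / 0.95 m/s = 2.105e+04 s = 0.2437 d.
C = 22.62·exp(−0.48·0.2437) = 22.62·0.8896 = 20.13 mg/L.

20.1 mg/L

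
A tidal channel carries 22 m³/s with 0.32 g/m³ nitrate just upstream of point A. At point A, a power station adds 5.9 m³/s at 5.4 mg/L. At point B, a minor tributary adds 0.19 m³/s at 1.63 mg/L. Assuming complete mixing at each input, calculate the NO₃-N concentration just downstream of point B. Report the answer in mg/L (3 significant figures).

1.40 mg/L

After input A: C = (22·0.32 + 5.9·5.4) / 27.9 = 1.394 mg/L.
After input B: C = (27.9·1.394 + 0.19·1.63) / 28.09 = 1.396 mg/L.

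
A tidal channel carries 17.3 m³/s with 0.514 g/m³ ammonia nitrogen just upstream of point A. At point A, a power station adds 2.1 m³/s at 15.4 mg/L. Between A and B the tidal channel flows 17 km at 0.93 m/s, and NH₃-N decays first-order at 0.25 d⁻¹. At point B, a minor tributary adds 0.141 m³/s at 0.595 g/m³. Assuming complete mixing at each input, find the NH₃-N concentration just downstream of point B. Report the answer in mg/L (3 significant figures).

2.01 mg/L

After input A: C = (17.3·0.514 + 2.1·15.4) / 19.4 = 2.125 mg/L.
Over the 17 km reach to input B (t = 1.828e+04 s = 0.2116 d), decay gives C = 2.125·exp(−0.25·0.2116) = 2.016 mg/L.
After input B: C = (19.4·2.016 + 0.141·0.595) / 19.54 = 2.006 mg/L.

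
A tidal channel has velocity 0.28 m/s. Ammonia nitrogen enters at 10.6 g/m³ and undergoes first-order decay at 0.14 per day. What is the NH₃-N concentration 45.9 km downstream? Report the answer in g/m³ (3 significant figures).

8.13 g/m³

Travel time t = 45.9 km / 0.28 m/s = 4.59e+04/0.28 = 1.639e+05 s = 1.897 d.
First-order decay: C = 10.6·exp(−0.14·1.897) = 10.6·0.7667 = 8.127 g/m³.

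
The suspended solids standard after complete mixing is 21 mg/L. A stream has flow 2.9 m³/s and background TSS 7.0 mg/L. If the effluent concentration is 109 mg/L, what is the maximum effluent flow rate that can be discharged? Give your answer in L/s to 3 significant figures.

Mass balance at complete mixing: C_std·(Q_w + Q_r) = Q_w·C_e + Q_r·C_b.
Rearranging, Q_w = Q_r·(C_std − C_b)/(C_e − C_std) = 2.9·(21 − 7) / (109 − 21) = 0.4614 m³/s.
= 461.4 L/s.

461 L/s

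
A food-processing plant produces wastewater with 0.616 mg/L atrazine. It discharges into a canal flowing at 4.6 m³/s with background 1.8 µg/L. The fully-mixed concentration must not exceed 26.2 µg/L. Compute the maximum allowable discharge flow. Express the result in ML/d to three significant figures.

1.8 µg/L = 0.0018 mg/L.
26.2 µg/L = 0.0262 mg/L.
Mass balance at complete mixing: C_std·(Q_w + Q_r) = Q_w·C_e + Q_r·C_b.
Rearranging, Q_w = Q_r·(C_std − C_b)/(C_e − C_std) = 4.6·(0.0262 − 0.0018) / (0.616 − 0.0262) = 0.1903 m³/s.
= 16.44 ML/d.

16.4 ML/d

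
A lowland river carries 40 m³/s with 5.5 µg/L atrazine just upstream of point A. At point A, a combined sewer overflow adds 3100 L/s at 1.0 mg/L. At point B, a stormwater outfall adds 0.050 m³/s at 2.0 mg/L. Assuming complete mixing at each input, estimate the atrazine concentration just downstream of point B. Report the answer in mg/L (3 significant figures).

0.0793 mg/L

5.5 µg/L = 0.0055 mg/L.
3100 L/s = 3.1 m³/s.
After input A: C = (40·0.0055 + 3.1·1) / 43.1 = 0.07703 mg/L.
After input B: C = (43.1·0.07703 + 0.05·2) / 43.15 = 0.07926 mg/L.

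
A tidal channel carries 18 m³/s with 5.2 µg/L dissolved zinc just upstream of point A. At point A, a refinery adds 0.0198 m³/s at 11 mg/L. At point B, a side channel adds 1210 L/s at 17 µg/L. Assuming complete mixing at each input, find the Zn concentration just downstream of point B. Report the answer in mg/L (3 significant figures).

5.2 µg/L = 0.0052 mg/L.
After input A: C = (18·0.0052 + 0.0198·11) / 18.02 = 0.01728 mg/L.
1210 L/s = 1.21 m³/s.
17 µg/L = 0.017 mg/L.
After input B: C = (18.02·0.01728 + 1.21·0.017) / 19.23 = 0.01726 mg/L.

0.0173 mg/L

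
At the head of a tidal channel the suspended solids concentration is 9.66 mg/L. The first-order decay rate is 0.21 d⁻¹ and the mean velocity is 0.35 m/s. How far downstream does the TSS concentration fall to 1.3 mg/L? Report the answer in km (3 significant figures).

From C = C₀·e^(−kt), t = ln(C₀/C)/k = ln(9.66/1.3)/0.21 = 2.006/0.21 = 9.551 d.
Distance = v·t = 0.35 m/s × 8.252e+05 s = 2.888e+05 m = 288.8 km.

289 km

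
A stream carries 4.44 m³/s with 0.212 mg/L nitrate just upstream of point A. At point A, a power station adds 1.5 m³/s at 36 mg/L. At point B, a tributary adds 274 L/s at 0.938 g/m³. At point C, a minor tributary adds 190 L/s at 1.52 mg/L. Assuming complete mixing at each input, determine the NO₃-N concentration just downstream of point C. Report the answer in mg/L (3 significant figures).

8.66 mg/L

After input A: C = (4.44·0.212 + 1.5·36) / 5.94 = 9.249 mg/L.
274 L/s = 0.274 m³/s.
After input B: C = (5.94·9.249 + 0.274·0.938) / 6.214 = 8.883 mg/L.
190 L/s = 0.19 m³/s.
After input C: C = (6.214·8.883 + 0.19·1.52) / 6.404 = 8.664 mg/L.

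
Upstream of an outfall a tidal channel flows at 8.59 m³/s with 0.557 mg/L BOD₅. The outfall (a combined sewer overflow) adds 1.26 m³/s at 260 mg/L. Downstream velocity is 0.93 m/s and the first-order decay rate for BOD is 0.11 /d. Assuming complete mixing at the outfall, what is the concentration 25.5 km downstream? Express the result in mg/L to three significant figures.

After complete mixing, C₀ = (1.26·260 + 8.59·0.557) / 9.85 = 33.74 mg/L.
Travel time t = 2.55e+04 m / 0.93 m/s = 2.742e+04 s = 0.3174 d.
C = 33.74·exp(−0.11·0.3174) = 33.74·0.9657 = 32.59 mg/L.

32.6 mg/L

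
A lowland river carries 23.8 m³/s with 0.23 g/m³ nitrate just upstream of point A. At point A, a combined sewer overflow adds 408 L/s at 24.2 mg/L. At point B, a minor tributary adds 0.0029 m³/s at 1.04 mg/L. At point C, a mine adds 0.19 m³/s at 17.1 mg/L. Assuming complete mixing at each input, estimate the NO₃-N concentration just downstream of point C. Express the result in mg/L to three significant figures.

408 L/s = 0.408 m³/s.
After input A: C = (23.8·0.23 + 0.408·24.2) / 24.21 = 0.634 mg/L.
After input B: C = (24.21·0.634 + 0.0029·1.04) / 24.21 = 0.634 mg/L.
After input C: C = (24.21·0.634 + 0.19·17.1) / 24.4 = 0.7623 mg/L.

0.762 mg/L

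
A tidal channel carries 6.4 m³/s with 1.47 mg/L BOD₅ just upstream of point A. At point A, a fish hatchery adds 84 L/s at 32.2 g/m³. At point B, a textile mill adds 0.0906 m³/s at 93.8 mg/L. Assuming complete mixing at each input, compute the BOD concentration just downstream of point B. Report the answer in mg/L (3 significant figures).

84 L/s = 0.084 m³/s.
After input A: C = (6.4·1.47 + 0.084·32.2) / 6.484 = 1.868 mg/L.
After input B: C = (6.484·1.868 + 0.0906·93.8) / 6.575 = 3.135 mg/L.

3.13 mg/L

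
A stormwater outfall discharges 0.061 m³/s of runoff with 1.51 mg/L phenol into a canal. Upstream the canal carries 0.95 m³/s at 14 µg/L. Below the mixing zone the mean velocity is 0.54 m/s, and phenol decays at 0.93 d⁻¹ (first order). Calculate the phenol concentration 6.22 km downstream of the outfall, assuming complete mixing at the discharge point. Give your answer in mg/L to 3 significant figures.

14 µg/L = 0.014 mg/L.
After complete mixing, C₀ = (0.061·1.51 + 0.95·0.014) / 1.011 = 0.1043 mg/L.
Travel time t = 6220 m / 0.54 m/s = 1.152e+04 s = 0.1333 d.
C = 0.1043·exp(−0.93·0.1333) = 0.1043·0.8834 = 0.09211 mg/L.

0.0921 mg/L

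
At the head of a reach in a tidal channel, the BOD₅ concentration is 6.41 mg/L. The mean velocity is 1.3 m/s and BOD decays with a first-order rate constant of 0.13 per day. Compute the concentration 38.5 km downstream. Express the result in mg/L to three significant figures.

Travel time t = 38.5 km / 1.3 m/s = 3.85e+04/1.3 = 2.962e+04 s = 0.3428 d.
First-order decay: C = 6.41·exp(−0.13·0.3428) = 6.41·0.9564 = 6.131 mg/L.

6.13 mg/L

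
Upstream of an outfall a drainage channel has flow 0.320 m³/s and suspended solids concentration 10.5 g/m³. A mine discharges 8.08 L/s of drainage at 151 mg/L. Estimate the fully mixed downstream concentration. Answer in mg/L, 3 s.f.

14.0 mg/L

8.08 L/s = 0.00808 m³/s.
By mass balance at complete mixing, C = (0.00808·151 + 0.32·10.5) / (0.00808 + 0.32) = 4.58/0.3281 = 13.96 mg/L.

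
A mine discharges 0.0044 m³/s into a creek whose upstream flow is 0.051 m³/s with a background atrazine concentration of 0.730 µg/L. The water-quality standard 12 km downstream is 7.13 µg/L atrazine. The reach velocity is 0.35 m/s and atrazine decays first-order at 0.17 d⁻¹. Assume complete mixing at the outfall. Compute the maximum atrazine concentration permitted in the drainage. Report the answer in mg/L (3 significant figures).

0.730 µg/L = 0.00073 mg/L.
7.13 µg/L = 0.00713 mg/L.
Travel time to the compliance point: t = 1.2e+04/0.35 = 3.429e+04 s = 0.3968 d; decay factor exp(−0.17·0.3968) = 0.9348.
So the concentration just after mixing may be at most 0.00713/0.9348 = 0.007628 mg/L.
Mass balance: 0.007628·0.0554 = 0.0044·Cₑ + 0.051·0.00073.
Cₑ = (0.0004226 − 3.723e-05) / 0.0044 = 0.08758 mg/L.

0.0876 mg/L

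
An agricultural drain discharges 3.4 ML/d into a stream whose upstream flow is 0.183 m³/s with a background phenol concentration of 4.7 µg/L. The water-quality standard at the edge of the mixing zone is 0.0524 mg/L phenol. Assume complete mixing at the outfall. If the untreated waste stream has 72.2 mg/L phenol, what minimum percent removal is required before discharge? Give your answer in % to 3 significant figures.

3.4 ML/d = 0.03935 m³/s.
4.7 µg/L = 0.0047 mg/L.
Mass balance: 0.0524·0.2224 = 0.03935·Cₑ + 0.183·0.0047.
Cₑ = (0.01165 − 0.0008601) / 0.03935 = 0.2742 mg/L.
Required removal = 1 − 0.2742/72.2 = 99.62 %.

99.6 %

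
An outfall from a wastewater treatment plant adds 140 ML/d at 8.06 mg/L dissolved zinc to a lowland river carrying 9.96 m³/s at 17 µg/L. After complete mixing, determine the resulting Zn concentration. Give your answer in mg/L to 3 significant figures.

1.14 mg/L

140 ML/d = 1.62 m³/s.
17 µg/L = 0.017 mg/L.
Flow-weighted mixing gives C = (1.62·8.06 + 9.96·0.017) / (1.62 + 9.96) = 13.23/11.58 = 1.142 mg/L.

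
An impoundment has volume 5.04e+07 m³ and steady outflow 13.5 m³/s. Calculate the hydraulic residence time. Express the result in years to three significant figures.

Q = 13.5 m³/s × 3.156e+07 s/yr = 4.26e+08 m³/yr.
Hydraulic residence time τ = V/Q = 5.04e+07/4.26e+08 = 0.1183 yr.

0.118 yr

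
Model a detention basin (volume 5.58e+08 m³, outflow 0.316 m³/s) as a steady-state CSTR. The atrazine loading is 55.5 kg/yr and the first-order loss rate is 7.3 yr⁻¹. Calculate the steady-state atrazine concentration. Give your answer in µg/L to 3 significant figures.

Outflow Q = 0.316 m³/s × 3.156e+07 s/yr = 9.972e+06 m³/yr.
Steady-state CSTR mass balance: W = Q·C + k·V·C, so C = W/(Q + kV).
Q + kV = 9.972e+06 + 7.3·5.58e+08 = 4.083e+09 m³/yr.
C = 55.5/4.083e+09 = 1.359e-08 kg/m³ = 1.359e-05 mg/L = 0.01359 µg/L.

0.0136 µg/L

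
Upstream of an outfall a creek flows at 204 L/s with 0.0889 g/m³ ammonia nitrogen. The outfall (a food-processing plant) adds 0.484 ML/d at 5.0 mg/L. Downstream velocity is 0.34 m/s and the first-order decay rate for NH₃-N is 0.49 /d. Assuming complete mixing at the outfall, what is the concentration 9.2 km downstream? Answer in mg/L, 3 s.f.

0.189 mg/L

0.484 ML/d = 0.005602 m³/s.
204 L/s = 0.204 m³/s.
After complete mixing, C₀ = (0.005602·5 + 0.204·0.0889) / 0.2096 = 0.2202 mg/L.
Travel time t = 9200 m / 0.34 m/s = 2.706e+04 s = 0.3132 d.
C = 0.2202·exp(−0.49·0.3132) = 0.2202·0.8577 = 0.1888 mg/L.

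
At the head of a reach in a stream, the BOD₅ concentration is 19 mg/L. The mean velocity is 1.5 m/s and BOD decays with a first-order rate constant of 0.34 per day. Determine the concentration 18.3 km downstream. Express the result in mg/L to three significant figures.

Travel time t = 18.3 km / 1.5 m/s = 1.83e+04/1.5 = 1.22e+04 s = 0.1412 d.
First-order decay: C = 19·exp(−0.34·0.1412) = 19·0.9531 = 18.11 mg/L.

18.1 mg/L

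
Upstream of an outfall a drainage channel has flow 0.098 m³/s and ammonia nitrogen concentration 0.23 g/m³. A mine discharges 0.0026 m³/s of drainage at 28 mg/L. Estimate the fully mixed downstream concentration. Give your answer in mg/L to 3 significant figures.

Conservation of mass across the mixing zone: C = (0.0026·28 + 0.098·0.23) / (0.0026 + 0.098) = 0.09534/0.1006 = 0.9477 mg/L.

0.948 mg/L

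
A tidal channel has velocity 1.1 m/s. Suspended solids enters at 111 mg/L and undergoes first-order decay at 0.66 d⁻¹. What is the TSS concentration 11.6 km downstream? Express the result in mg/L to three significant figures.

102 mg/L

Travel time t = 11.6 km / 1.1 m/s = 1.16e+04/1.1 = 1.055e+04 s = 0.1221 d.
First-order decay: C = 111·exp(−0.66·0.1221) = 111·0.9226 = 102.4 mg/L.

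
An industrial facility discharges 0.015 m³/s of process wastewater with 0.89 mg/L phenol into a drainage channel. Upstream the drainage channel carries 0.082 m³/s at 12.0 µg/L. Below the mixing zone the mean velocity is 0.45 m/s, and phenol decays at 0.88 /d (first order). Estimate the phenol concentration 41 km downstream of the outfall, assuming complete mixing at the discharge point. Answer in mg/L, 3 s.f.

12.0 µg/L = 0.012 mg/L.
After complete mixing, C₀ = (0.015·0.89 + 0.082·0.012) / 0.097 = 0.1478 mg/L.
Travel time t = 4.1e+04 m / 0.45 m/s = 9.111e+04 s = 1.055 d.
C = 0.1478·exp(−0.88·1.055) = 0.1478·0.3954 = 0.05842 mg/L.

0.0584 mg/L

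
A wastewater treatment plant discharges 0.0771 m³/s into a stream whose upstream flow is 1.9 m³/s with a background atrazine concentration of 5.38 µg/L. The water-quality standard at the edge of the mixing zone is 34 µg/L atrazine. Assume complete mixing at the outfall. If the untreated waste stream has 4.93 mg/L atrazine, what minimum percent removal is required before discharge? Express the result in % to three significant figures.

85.0 %

5.38 µg/L = 0.00538 mg/L.
34 µg/L = 0.034 mg/L.
Mass balance: 0.034·1.977 = 0.0771·Cₑ + 1.9·0.00538.
Cₑ = (0.06722 − 0.01022) / 0.0771 = 0.7393 mg/L.
Required removal = 1 − 0.7393/4.93 = 85 %.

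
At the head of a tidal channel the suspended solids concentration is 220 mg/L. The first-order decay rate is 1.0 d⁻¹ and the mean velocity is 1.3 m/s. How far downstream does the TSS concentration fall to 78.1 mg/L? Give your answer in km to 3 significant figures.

116 km

From C = C₀·e^(−kt), t = ln(C₀/C)/k = ln(220/78.1)/1.0 = 1.036/1.0 = 1.036 d.
Distance = v·t = 1.3 m/s × 8.948e+04 s = 1.163e+05 m = 116.3 km.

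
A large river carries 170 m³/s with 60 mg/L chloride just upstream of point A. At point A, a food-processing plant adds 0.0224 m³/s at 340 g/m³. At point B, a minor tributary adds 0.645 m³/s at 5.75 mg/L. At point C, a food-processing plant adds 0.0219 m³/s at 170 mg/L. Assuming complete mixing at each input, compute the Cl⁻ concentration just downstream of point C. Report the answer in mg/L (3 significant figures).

After input A: C = (170·60 + 0.0224·340) / 170 = 60.04 mg/L.
After input B: C = (170·60.04 + 0.645·5.75) / 170.7 = 59.83 mg/L.
After input C: C = (170.7·59.83 + 0.0219·170) / 170.7 = 59.85 mg/L.

59.8 mg/L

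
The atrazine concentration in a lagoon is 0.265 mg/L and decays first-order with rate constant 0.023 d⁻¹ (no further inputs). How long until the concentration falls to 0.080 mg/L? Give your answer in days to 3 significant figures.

52.1 d

t = ln(C₀/C)/k = ln(0.265/0.080)/0.023 = 1.198/0.023 = 52.07 d.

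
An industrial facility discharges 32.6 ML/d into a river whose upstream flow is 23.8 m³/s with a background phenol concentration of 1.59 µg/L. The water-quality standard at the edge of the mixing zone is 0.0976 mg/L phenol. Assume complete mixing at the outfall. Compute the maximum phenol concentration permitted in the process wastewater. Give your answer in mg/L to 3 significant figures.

32.6 ML/d = 0.3773 m³/s.
1.59 µg/L = 0.00159 mg/L.
Mass balance: 0.0976·24.18 = 0.3773·Cₑ + 23.8·0.00159.
Cₑ = (2.36 − 0.03784) / 0.3773 = 6.154 mg/L.

6.15 mg/L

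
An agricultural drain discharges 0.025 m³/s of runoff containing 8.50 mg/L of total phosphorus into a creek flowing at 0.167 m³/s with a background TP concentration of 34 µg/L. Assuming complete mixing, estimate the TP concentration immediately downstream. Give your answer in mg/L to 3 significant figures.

34 µg/L = 0.034 mg/L.
By mass balance at complete mixing, C = (0.025·8.5 + 0.167·0.034) / (0.025 + 0.167) = 0.2182/0.192 = 1.136 mg/L.

1.14 mg/L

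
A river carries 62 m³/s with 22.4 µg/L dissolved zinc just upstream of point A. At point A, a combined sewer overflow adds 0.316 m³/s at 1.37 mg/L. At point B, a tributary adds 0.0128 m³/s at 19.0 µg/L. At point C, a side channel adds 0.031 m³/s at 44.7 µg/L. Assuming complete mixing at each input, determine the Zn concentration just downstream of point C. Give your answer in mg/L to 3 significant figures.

0.0292 mg/L

22.4 µg/L = 0.0224 mg/L.
After input A: C = (62·0.0224 + 0.316·1.37) / 62.32 = 0.02923 mg/L.
19.0 µg/L = 0.019 mg/L.
After input B: C = (62.32·0.02923 + 0.0128·0.019) / 62.33 = 0.02923 mg/L.
44.7 µg/L = 0.0447 mg/L.
After input C: C = (62.33·0.02923 + 0.031·0.0447) / 62.36 = 0.02924 mg/L.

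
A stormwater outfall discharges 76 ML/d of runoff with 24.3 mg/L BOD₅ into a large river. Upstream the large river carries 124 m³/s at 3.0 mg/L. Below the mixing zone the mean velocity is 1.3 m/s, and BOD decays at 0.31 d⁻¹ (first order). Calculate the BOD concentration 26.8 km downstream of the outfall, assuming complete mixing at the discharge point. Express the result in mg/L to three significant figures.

76 ML/d = 0.8796 m³/s.
After complete mixing, C₀ = (0.8796·24.3 + 124·3) / 124.9 = 3.15 mg/L.
Travel time t = 2.68e+04 m / 1.3 m/s = 2.062e+04 s = 0.2386 d.
C = 3.15·exp(−0.31·0.2386) = 3.15·0.9287 = 2.925 mg/L.

2.93 mg/L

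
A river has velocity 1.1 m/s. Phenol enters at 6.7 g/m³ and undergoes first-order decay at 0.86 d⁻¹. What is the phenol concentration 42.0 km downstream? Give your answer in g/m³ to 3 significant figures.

4.58 g/m³

Travel time t = 42.0 km / 1.1 m/s = 4.2e+04/1.1 = 3.818e+04 s = 0.4419 d.
First-order decay: C = 6.7·exp(−0.86·0.4419) = 6.7·0.6838 = 4.582 g/m³.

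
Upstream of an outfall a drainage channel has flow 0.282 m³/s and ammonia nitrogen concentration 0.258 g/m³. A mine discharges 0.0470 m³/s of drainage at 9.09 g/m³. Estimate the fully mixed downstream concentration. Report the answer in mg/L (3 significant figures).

1.52 mg/L

Conservation of mass across the mixing zone: C = (0.047·9.09 + 0.282·0.258) / (0.047 + 0.282) = 0.5/0.329 = 1.52 mg/L.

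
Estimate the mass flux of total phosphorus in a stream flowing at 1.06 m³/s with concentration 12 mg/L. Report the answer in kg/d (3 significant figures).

Mass flux = Q·C = 1.06 m³/s × 12 g/m³ = 12.72 g/s.
= 12.72 g/s × 86.4 = 1099 kg/d.

1100 kg/d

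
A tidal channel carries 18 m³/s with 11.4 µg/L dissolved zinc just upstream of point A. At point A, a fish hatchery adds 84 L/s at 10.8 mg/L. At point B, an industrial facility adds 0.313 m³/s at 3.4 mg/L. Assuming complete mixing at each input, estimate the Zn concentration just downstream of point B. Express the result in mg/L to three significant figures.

0.118 mg/L

11.4 µg/L = 0.0114 mg/L.
84 L/s = 0.084 m³/s.
After input A: C = (18·0.0114 + 0.084·10.8) / 18.08 = 0.06151 mg/L.
After input B: C = (18.08·0.06151 + 0.313·3.4) / 18.4 = 0.1183 mg/L.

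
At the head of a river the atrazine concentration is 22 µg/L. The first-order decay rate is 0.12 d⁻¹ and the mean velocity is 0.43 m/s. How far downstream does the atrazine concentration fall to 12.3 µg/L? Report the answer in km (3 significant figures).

180 km

From C = C₀·e^(−kt), t = ln(C₀/C)/k = ln(22/12.3)/0.12 = 0.5814/0.12 = 4.845 d.
Distance = v·t = 0.43 m/s × 4.186e+05 s = 1.8e+05 m = 180 km.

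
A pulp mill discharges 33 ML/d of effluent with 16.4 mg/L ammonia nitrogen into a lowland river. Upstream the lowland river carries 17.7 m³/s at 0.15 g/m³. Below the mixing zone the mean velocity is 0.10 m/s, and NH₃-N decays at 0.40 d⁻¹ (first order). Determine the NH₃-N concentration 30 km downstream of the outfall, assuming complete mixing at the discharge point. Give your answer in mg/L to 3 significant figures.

33 ML/d = 0.3819 m³/s.
After complete mixing, C₀ = (0.3819·16.4 + 17.7·0.15) / 18.08 = 0.4932 mg/L.
Travel time t = 3e+04 m / 0.10 m/s = 3e+05 s = 3.472 d.
C = 0.4932·exp(−0.40·3.472) = 0.4932·0.2494 = 0.123 mg/L.

0.123 mg/L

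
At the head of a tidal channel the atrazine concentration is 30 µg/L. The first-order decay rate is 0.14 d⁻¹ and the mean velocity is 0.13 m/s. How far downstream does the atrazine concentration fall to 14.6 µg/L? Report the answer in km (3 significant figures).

57.8 km

From C = C₀·e^(−kt), t = ln(C₀/C)/k = ln(30/14.6)/0.14 = 0.7202/0.14 = 5.144 d.
Distance = v·t = 0.13 m/s × 4.445e+05 s = 5.778e+04 m = 57.78 km.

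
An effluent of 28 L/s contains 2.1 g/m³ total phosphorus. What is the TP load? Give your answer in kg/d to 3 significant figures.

28 L/s = 0.028 m³/s.
Mass flux = Q·C = 0.028 m³/s × 2.1 g/m³ = 0.0588 g/s.
= 0.0588 g/s × 86.4 = 5.08 kg/d.

5.08 kg/d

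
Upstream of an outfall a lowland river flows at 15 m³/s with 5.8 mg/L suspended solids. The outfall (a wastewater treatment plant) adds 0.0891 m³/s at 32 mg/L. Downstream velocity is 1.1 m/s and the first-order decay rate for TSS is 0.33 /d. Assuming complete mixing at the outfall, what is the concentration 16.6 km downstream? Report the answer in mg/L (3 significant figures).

After complete mixing, C₀ = (0.0891·32 + 15·5.8) / 15.09 = 5.955 mg/L.
Travel time t = 1.66e+04 m / 1.1 m/s = 1.509e+04 s = 0.1747 d.
C = 5.955·exp(−0.33·0.1747) = 5.955·0.944 = 5.621 mg/L.

5.62 mg/L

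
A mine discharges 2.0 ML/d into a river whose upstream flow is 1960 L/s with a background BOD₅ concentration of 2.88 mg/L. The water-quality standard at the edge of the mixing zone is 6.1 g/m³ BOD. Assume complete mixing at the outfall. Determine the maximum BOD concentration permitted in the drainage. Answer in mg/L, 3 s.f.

279 mg/L

2.0 ML/d = 0.02315 m³/s.
1960 L/s = 1.96 m³/s.
Mass balance: 6.1·1.983 = 0.02315·Cₑ + 1.96·2.88.
Cₑ = (12.1 − 5.645) / 0.02315 = 278.7 mg/L.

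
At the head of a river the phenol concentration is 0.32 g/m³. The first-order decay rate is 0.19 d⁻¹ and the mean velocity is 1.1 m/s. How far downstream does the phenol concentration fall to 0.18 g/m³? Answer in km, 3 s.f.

From C = C₀·e^(−kt), t = ln(C₀/C)/k = ln(0.32/0.18)/0.19 = 0.5754/0.19 = 3.028 d.
Distance = v·t = 1.1 m/s × 2.616e+05 s = 2.878e+05 m = 287.8 km.

288 km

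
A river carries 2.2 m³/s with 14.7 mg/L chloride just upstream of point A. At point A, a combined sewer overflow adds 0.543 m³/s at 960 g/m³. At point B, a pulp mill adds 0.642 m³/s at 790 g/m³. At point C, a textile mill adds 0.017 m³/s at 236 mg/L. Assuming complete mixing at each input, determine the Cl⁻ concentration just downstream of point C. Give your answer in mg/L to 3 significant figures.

After input A: C = (2.2·14.7 + 0.543·960) / 2.743 = 201.8 mg/L.
After input B: C = (2.743·201.8 + 0.642·790) / 3.385 = 313.4 mg/L.
After input C: C = (3.385·313.4 + 0.017·236) / 3.402 = 313 mg/L.

313 mg/L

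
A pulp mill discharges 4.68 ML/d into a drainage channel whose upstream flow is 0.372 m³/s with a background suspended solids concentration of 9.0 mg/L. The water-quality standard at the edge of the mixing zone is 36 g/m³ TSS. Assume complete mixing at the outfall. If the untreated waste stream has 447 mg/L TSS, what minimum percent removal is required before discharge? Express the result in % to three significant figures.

50.5 %

4.68 ML/d = 0.05417 m³/s.
Mass balance: 36·0.4262 = 0.05417·Cₑ + 0.372·9.
Cₑ = (15.34 − 3.348) / 0.05417 = 221.4 mg/L.
Required removal = 1 − 221.4/447 = 50.46 %.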